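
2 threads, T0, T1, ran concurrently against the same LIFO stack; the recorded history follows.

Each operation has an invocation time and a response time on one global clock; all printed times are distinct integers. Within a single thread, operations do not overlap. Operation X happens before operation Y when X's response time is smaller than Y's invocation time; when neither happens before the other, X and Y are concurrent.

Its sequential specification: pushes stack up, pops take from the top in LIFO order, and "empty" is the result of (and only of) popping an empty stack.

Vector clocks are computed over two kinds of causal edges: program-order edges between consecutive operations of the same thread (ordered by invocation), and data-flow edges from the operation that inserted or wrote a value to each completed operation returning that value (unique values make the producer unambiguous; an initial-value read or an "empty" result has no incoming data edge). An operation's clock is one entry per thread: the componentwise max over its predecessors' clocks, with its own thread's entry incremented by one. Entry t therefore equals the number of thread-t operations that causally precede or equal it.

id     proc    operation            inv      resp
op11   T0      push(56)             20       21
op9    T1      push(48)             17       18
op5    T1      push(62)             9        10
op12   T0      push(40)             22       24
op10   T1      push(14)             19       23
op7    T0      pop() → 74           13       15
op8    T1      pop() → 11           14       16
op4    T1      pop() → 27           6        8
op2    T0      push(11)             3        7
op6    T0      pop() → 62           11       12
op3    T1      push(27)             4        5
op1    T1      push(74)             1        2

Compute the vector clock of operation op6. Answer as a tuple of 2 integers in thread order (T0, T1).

(2, 4)

op1 (invocation 1): nothing precedes it; T1's component alone gives (0, 1)
op2 (invocation 3): nothing precedes it; T0's component alone gives (1, 0)
from VC(op1)=(0, 1), op3 (invoked 4) maxes components and bumps T1 → (0, 2)
from VC(op3)=(0, 2), op4 (invoked 6) maxes components and bumps T1 → (0, 3)
from VC(op4)=(0, 3), op5 (invoked 9) maxes components and bumps T1 → (0, 4)
from VC(op2)=(1, 0), VC(op5)=(0, 4), op8 (invoked 14) maxes components and bumps T1 → (1, 5)
from VC(op2)=(1, 0), VC(op5)=(0, 4), op6 (invoked 11) maxes components and bumps T0 → (2, 4)
from VC(op8)=(1, 5), op9 (invoked 17) maxes components and bumps T1 → (1, 6)
from VC(op1)=(0, 1), VC(op6)=(2, 4), op7 (invoked 13) maxes components and bumps T0 → (3, 4)
from VC(op9)=(1, 6), op10 (invoked 19) maxes components and bumps T1 → (1, 7)
from VC(op7)=(3, 4), op11 (invoked 20) maxes components and bumps T0 → (4, 4)
from VC(op11)=(4, 4), op12 (invoked 22) maxes components and bumps T0 → (5, 4)
target: VC(op6) = (2, 4)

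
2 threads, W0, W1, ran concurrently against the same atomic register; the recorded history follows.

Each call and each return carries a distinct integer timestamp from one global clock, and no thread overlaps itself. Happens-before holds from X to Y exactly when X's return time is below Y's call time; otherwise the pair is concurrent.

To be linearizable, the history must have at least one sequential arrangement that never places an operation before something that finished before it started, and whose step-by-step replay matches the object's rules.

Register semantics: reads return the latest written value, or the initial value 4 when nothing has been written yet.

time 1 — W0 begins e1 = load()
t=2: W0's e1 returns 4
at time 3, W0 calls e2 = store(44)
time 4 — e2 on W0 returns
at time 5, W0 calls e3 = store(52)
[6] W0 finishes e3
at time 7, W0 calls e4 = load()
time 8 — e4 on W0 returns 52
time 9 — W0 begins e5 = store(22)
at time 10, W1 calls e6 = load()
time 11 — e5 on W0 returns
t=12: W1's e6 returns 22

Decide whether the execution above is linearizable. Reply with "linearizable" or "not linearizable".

one valid linearization: e1, e2, e3, e4, e5, e6
step 1: e1 load() → 4 — value 4
step 2: e2 store(44) — value 44
step 3: e3 store(52) — value 52
step 4: e4 load() → 52 — value 52
step 5: e5 store(22) — value 22
step 6: e6 load() → 22 — value 22

linearizable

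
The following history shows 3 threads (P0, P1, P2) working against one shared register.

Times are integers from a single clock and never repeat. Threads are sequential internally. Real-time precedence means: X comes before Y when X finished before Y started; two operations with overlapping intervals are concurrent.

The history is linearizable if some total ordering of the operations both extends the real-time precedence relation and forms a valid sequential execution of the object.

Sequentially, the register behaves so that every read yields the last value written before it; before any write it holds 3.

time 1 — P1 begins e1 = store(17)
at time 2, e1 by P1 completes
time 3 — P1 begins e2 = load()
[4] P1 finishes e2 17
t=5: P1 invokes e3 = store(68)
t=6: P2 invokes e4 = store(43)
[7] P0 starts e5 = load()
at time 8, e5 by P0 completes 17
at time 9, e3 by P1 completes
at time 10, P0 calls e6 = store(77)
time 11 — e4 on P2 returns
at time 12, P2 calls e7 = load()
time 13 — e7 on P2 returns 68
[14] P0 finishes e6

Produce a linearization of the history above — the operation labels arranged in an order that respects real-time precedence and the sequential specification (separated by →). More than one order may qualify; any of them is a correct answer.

e1 → e2 → e5 → e4 → e3 → e7 → e6

1. e1 store(17), leaving value 17
2. e2 load() → 17, leaving value 17
3. e5 load() → 17, leaving value 17
4. e4 store(43), leaving value 43
5. e3 store(68), leaving value 68
6. e7 load() → 68, leaving value 68
7. e6 store(77), leaving value 77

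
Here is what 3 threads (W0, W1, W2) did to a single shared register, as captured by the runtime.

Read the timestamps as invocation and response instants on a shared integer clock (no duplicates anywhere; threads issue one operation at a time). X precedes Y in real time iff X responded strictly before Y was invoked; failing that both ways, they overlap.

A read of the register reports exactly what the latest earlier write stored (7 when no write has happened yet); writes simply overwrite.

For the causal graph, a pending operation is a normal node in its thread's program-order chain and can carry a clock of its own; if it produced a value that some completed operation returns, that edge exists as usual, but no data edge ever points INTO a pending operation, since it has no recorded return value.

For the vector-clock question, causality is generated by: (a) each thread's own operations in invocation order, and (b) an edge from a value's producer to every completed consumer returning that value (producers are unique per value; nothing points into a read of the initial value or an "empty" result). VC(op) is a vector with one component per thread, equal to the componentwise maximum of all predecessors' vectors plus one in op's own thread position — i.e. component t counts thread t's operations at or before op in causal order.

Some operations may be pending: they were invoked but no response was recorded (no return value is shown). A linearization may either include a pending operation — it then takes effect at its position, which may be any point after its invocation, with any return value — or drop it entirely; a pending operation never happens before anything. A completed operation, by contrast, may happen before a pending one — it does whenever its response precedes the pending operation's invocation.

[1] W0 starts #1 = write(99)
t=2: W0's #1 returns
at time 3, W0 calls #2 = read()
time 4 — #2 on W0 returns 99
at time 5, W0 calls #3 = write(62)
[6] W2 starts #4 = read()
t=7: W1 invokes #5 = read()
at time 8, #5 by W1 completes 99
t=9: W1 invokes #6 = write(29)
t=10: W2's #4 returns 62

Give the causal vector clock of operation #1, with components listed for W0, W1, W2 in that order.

(1, 0, 0)

invoked at 1, #1 has no predecessors; its own W0 bump gives (1, 0, 0)
VC(#5, invoked at 7): max of VC(#1)=(1, 0, 0), then +1 on thread W1 → (1, 1, 0)
VC(#2, invoked at 3): max of VC(#1)=(1, 0, 0), then +1 on thread W0 → (2, 0, 0)
VC(#6, invoked at 9): max of VC(#5)=(1, 1, 0), then +1 on thread W1 → (1, 2, 0)
VC(#3, invoked at 5): max of VC(#2)=(2, 0, 0), then +1 on thread W0 → (3, 0, 0)
VC(#4, invoked at 6): max of VC(#3)=(3, 0, 0), then +1 on thread W2 → (3, 0, 1)
target: VC(#1) = (1, 0, 0)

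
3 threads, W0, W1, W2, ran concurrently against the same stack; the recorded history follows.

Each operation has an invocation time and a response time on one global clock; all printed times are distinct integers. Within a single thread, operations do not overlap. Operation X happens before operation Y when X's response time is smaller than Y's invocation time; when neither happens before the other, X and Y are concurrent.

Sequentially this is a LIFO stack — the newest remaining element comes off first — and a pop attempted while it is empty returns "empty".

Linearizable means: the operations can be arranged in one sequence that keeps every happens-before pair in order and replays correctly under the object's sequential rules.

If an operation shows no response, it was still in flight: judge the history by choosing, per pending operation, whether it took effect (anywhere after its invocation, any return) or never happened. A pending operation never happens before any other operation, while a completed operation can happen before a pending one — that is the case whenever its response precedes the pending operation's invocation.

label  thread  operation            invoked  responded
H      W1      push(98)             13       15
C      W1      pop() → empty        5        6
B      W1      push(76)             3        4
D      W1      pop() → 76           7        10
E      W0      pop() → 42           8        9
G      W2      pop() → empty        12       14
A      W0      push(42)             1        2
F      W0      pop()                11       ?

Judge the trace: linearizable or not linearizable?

events 1..5 are fine; event 6 — the response of C at time 6 — makes the prefix non-linearizable
exhaustive check: the 3 completed stack ops admit one real-time order; illegal
one such order, A, B, C, breaks at step 3 where C pop() → empty is illegal

not linearizable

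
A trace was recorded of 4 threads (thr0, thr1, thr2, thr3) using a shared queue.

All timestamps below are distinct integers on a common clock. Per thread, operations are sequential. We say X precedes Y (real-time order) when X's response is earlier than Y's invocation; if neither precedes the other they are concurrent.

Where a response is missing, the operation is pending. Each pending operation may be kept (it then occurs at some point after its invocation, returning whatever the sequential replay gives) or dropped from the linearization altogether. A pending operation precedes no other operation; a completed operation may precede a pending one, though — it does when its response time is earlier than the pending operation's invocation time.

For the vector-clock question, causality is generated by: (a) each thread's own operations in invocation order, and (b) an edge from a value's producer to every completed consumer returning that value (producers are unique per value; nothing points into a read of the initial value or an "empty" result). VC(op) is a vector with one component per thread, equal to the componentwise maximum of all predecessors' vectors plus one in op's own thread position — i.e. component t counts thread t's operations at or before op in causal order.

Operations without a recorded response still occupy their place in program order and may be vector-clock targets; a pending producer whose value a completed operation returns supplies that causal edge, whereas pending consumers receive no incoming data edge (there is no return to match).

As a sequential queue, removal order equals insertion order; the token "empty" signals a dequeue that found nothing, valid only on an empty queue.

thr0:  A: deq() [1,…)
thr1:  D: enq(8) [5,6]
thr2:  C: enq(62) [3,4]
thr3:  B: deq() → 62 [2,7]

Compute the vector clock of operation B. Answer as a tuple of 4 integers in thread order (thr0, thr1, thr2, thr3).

(0, 0, 1, 1)

C (invocation 3): nothing precedes it; thr2's component alone gives (0, 0, 1, 0)
D (invocation 5): nothing precedes it; thr1's component alone gives (0, 1, 0, 0)
A (invocation 1): nothing precedes it; thr0's component alone gives (1, 0, 0, 0)
invoked at 2, B merges VC(C)=(0, 0, 1, 0) and bumps thr3's slot → (0, 0, 1, 1)
target: VC(B) = (0, 0, 1, 1)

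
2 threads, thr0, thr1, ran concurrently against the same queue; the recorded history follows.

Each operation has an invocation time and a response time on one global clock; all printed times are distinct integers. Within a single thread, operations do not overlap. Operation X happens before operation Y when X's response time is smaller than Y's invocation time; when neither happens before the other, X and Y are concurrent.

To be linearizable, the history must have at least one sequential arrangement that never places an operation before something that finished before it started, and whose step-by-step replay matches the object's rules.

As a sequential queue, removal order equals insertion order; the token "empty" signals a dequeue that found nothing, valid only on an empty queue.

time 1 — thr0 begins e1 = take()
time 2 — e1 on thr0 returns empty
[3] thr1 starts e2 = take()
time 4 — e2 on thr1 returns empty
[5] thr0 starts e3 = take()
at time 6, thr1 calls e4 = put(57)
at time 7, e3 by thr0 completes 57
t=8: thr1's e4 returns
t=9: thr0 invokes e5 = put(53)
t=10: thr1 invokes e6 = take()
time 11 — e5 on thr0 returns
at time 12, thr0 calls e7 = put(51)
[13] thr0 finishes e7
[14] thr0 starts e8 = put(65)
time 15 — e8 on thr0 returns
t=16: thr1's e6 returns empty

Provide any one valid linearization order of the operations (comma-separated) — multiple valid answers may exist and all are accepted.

1. e1 take() → empty, leaving queue <>
2. e2 take() → empty, leaving queue <>
3. e4 put(57), leaving queue <57>
4. e3 take() → 57, leaving queue <>
5. e6 take() → empty, leaving queue <>
6. e5 put(53), leaving queue <53>
7. e7 put(51), leaving queue <53,51>
8. e8 put(65), leaving queue <53,51,65>

e1, e2, e4, e3, e6, e5, e7, e8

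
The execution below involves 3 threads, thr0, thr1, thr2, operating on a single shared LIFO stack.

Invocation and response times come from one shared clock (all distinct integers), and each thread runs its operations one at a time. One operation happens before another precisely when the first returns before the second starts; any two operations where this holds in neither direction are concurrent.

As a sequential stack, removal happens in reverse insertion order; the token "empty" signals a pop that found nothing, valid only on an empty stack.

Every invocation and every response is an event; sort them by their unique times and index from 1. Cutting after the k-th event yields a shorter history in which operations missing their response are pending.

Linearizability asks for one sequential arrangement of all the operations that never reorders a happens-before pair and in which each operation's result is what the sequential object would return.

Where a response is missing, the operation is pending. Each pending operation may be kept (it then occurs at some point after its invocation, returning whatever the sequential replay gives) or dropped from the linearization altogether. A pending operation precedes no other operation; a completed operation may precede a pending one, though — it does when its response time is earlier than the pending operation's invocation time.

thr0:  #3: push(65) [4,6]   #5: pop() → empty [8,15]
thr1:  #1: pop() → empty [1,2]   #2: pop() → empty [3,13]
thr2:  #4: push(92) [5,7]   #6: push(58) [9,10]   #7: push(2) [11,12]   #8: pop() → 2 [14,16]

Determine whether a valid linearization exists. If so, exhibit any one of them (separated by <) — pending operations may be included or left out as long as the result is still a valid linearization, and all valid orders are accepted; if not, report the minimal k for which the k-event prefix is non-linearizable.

not linearizable — minimal violating prefix: 15 events

already the first 15 events (up to #5's response at time 15) admit no linearization; the first 14 still do
real-time-consistent orders of the 7 completed operations: 36 — all fail the LIFO stack replay
include/drop combinations of the 1 pending operation (#8) were all tried; none helps
take #1, #2, #3, #4, #5, #6, #7 (pending dropped): step 5 already fails, because #5 pop() → empty cannot occur there
take #1, #2, #3, #4, #6, #5, #7 (pending dropped): step 6 already fails, because #5 pop() → empty cannot occur there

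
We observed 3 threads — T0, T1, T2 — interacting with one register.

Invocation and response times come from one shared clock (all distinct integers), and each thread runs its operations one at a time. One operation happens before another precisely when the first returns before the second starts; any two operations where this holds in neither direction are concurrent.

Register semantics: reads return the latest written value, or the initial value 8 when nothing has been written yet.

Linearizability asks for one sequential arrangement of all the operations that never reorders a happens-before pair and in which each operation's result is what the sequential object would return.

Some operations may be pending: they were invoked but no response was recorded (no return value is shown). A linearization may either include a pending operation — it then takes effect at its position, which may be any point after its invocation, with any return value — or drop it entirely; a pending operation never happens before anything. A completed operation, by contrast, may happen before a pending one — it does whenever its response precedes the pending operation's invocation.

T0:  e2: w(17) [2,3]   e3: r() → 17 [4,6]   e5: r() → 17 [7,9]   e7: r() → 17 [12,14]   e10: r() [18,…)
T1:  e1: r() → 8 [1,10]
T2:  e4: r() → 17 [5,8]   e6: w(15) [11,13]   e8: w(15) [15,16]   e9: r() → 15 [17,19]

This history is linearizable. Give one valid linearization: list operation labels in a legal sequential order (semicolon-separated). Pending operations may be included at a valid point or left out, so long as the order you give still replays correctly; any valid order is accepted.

1. e1 r() → 8, leaving value 8
2. e2 w(17), leaving value 17
3. e3 r() → 17, leaving value 17
4. e4 r() → 17, leaving value 17
5. e5 r() → 17, leaving value 17
6. e7 r() → 17, leaving value 17
7. e6 w(15), leaving value 15
8. e8 w(15), leaving value 15
9. e9 r() → 15, leaving value 15

e1; e2; e3; e4; e5; e7; e6; e8; e9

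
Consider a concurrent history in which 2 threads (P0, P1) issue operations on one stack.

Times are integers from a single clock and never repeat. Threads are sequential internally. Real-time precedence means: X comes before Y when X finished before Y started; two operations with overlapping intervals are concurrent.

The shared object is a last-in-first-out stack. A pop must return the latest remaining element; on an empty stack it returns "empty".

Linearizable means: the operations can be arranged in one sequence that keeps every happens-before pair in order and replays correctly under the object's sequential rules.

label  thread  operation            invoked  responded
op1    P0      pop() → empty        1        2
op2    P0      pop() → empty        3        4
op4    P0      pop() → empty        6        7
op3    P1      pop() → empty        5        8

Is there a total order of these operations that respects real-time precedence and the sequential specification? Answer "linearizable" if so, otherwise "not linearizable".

linearizable

a witness: op1, op2, op3, op4
1. op1 pop() → empty, leaving stack <>
2. op2 pop() → empty, leaving stack <>
3. op3 pop() → empty, leaving stack <>
4. op4 pop() → empty, leaving stack <>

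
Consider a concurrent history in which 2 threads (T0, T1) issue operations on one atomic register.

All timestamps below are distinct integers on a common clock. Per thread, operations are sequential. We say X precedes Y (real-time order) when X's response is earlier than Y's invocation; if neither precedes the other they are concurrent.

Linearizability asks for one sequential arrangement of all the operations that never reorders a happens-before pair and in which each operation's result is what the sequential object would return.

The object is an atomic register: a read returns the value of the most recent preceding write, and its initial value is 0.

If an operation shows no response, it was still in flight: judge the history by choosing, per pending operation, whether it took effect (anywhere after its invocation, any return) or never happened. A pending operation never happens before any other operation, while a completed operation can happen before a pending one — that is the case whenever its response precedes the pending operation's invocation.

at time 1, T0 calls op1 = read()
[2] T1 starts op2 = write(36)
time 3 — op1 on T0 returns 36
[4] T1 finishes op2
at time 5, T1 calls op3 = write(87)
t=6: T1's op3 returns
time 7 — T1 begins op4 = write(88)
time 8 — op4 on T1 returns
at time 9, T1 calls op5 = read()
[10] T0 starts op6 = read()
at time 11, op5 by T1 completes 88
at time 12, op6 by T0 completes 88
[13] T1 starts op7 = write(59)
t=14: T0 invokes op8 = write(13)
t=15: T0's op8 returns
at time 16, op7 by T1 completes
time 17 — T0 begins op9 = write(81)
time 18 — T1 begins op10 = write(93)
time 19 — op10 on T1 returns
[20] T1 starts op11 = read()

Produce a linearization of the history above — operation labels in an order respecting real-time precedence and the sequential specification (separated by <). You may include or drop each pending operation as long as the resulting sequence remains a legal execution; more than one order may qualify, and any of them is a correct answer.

op2 < op1 < op3 < op4 < op5 < op6 < op7 < op8 < op9 < op10

step 1: op2 write(36) — value 36
step 2: op1 read() → 36 — value 36
step 3: op3 write(87) — value 87
step 4: op4 write(88) — value 88
step 5: op5 read() → 88 — value 88
step 6: op6 read() → 88 — value 88
step 7: op7 write(59) — value 59
step 8: op8 write(13) — value 13
step 9: op9 write(81) (pending, included) — value 81
step 10: op10 write(93) — value 93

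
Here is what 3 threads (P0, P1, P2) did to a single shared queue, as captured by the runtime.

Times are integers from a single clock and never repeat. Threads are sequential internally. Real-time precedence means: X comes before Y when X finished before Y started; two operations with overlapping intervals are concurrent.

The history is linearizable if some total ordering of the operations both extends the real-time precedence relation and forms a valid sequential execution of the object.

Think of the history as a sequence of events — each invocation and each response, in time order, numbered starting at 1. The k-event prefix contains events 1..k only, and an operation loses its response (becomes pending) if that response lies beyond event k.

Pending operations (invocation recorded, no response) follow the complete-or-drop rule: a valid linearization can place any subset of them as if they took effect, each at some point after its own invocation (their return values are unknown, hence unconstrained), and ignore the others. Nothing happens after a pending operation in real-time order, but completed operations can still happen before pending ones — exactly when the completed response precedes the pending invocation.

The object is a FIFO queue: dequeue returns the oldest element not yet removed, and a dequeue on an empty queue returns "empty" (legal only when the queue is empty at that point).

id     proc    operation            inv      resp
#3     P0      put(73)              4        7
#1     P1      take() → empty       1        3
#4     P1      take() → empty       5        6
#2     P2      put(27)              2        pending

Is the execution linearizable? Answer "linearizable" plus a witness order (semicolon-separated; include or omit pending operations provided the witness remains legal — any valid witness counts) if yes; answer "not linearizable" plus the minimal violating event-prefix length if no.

after step 1 (#1 take() → empty): queue <>
after step 2 (#4 take() → empty): queue <>
after step 3 (#2 put(27) (pending, included)): queue <27>
after step 4 (#3 put(73)): queue <27,73>

linearizable — witness: #1; #4; #2; #3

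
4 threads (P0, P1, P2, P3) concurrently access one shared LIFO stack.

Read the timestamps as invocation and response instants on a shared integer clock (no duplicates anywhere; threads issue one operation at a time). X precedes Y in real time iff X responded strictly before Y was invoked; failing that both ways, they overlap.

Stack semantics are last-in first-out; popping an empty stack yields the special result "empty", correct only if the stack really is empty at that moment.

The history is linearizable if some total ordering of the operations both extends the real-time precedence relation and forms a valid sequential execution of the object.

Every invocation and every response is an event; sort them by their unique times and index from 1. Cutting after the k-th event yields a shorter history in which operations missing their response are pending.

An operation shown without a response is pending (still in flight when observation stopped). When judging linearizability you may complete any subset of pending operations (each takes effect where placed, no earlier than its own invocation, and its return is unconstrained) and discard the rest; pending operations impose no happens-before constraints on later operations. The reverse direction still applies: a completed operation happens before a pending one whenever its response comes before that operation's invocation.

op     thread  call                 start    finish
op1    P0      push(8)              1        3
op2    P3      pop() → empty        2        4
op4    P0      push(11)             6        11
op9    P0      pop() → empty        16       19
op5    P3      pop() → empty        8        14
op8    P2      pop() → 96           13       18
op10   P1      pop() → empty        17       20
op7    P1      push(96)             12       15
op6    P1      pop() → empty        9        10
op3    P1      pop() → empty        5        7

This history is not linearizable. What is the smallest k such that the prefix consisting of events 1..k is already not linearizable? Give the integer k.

7

one valid order for events 1..6 is op2, op1:
after step 1 (op2 pop() → empty): stack <>
after step 2 (op1 push(8)): stack <8>
once event 7 joins (op3's response, time 7), exhaustive search finds no witness
including or dropping the 1 pending operation (op4) in any combination fails
for example op1, op2, op3 (pending dropped) fails at step 2: op2 pop() → empty is not legal there
for example op2, op1, op3 (pending dropped) fails at step 3: op3 pop() → empty is not legal there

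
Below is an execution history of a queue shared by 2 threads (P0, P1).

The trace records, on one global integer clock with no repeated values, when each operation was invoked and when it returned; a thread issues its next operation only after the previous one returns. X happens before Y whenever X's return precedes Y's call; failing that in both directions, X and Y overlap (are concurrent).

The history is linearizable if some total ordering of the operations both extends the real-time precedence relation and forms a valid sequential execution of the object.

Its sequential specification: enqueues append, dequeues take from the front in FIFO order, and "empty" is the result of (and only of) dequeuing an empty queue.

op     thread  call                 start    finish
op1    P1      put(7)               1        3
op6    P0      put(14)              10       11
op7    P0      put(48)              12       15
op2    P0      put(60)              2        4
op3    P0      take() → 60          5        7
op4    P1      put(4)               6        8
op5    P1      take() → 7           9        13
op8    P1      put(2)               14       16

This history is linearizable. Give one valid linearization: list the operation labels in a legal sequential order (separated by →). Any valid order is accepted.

1. op2 put(60), leaving queue <60>
2. op1 put(7), leaving queue <60,7>
3. op3 take() → 60, leaving queue <7>
4. op4 put(4), leaving queue <7,4>
5. op5 take() → 7, leaving queue <4>
6. op6 put(14), leaving queue <4,14>
7. op7 put(48), leaving queue <4,14,48>
8. op8 put(2), leaving queue <4,14,48,2>

op2 → op1 → op3 → op4 → op5 → op6 → op7 → op8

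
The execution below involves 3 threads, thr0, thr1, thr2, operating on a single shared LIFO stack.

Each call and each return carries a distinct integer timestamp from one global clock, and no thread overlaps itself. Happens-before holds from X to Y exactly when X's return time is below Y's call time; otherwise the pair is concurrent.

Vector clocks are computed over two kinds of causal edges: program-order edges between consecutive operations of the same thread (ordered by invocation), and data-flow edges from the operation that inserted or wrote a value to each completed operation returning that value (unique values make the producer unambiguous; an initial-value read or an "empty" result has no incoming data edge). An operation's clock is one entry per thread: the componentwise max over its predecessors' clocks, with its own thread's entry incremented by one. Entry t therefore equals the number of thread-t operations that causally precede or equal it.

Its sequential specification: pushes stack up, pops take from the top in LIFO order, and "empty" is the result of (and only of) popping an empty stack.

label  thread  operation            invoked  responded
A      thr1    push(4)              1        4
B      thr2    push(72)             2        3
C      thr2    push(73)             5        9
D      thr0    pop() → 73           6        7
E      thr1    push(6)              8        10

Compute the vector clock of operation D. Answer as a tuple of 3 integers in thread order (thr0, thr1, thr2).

VC(B, invoked at 2): no causal predecessors; +1 on thr2 → (0, 0, 1)
VC(A, invoked at 1): no causal predecessors; +1 on thr1 → (0, 1, 0)
C, invoked 5, takes VC(B)=(0, 0, 1) under max, adds 1 for thr2 → (0, 0, 2)
E, invoked 8, takes VC(A)=(0, 1, 0) under max, adds 1 for thr1 → (0, 2, 0)
D, invoked 6, takes VC(C)=(0, 0, 2) under max, adds 1 for thr0 → (1, 0, 2)
target: VC(D) = (1, 0, 2)

(1, 0, 2)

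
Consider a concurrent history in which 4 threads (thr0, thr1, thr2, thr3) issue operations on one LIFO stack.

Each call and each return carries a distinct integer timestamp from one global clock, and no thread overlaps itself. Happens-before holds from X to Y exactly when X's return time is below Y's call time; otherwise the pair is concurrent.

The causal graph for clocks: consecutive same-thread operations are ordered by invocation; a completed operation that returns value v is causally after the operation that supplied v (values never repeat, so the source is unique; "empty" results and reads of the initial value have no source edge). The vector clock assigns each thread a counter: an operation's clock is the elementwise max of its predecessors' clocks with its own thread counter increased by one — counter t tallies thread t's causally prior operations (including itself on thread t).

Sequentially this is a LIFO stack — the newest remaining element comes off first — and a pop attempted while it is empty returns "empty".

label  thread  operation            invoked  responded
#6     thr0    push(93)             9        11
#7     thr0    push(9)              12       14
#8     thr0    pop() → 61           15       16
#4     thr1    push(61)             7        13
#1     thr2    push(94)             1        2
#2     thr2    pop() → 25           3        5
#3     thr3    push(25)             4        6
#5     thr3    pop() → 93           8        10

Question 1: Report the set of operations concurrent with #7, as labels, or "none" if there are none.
#4

#7 runs from 12 to 14; window-overlapping ops are concurrent
#1 [1,2]: before
#2 [3,5]: before
#3 [4,6]: before
#4 [7,13]: concurrent
#5 [8,10]: before
#6 [9,11]: before
#8 [15,16]: after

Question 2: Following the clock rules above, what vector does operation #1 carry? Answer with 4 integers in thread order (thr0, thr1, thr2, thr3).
(0, 0, 1, 0)

#3, invoked 4, has no incoming edges; only thr3's bump applies → (0, 0, 0, 1)
#1, invoked 1, has no incoming edges; only thr2's bump applies → (0, 0, 1, 0)
#4, invoked 7, has no incoming edges; only thr1's bump applies → (0, 1, 0, 0)
#6, invoked 9, has no incoming edges; only thr0's bump applies → (1, 0, 0, 0)
from VC(#6)=(1, 0, 0, 0), #7 (invoked 12) maxes components and bumps thr0 → (2, 0, 0, 0)
from VC(#1)=(0, 0, 1, 0), VC(#3)=(0, 0, 0, 1), #2 (invoked 3) maxes components and bumps thr2 → (0, 0, 2, 1)
from VC(#3)=(0, 0, 0, 1), VC(#6)=(1, 0, 0, 0), #5 (invoked 8) maxes components and bumps thr3 → (1, 0, 0, 2)
from VC(#4)=(0, 1, 0, 0), VC(#7)=(2, 0, 0, 0), #8 (invoked 15) maxes components and bumps thr0 → (3, 1, 0, 0)
target: VC(#1) = (0, 0, 1, 0)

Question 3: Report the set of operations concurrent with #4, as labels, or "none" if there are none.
#5, #6, #7

concurrent with #4 ([7,13]): every op whose interval crosses 7..13
#1 [1,2]: before
#2 [3,5]: before
#3 [4,6]: before
#5 [8,10]: concurrent
#6 [9,11]: concurrent
#7 [12,14]: concurrent
#8 [15,16]: after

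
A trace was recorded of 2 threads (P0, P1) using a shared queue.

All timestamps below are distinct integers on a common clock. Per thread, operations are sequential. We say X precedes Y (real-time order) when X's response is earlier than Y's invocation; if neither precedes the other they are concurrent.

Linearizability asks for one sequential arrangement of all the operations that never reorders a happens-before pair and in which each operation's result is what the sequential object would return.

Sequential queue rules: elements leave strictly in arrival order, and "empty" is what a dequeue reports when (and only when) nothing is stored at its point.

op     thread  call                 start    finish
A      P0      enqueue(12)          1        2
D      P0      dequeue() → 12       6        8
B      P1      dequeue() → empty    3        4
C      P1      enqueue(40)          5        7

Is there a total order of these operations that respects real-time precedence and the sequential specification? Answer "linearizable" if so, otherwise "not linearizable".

prefix check: 1..3 passes, 1..4 fails once B's time-4 response joins
exactly one order of the 2 completed ops respects real time; the queue replay fails
e.g. A, B: illegal at step 2, since B dequeue() → empty cannot apply there

not linearizable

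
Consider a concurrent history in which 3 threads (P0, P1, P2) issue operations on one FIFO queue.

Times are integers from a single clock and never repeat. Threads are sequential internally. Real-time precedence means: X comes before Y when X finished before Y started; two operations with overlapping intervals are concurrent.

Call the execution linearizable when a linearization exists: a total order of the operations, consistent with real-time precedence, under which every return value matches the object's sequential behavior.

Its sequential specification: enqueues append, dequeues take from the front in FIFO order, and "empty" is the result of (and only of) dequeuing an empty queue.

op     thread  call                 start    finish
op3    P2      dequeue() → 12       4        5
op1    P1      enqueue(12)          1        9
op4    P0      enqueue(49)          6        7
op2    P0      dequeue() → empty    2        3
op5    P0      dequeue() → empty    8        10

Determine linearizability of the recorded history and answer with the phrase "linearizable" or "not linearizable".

prefix check: 1..9 passes, 1..10 fails once op5's time-10 response joins
checked exhaustively: 5 real-time-consistent orders of 5 completed operations, zero legal FIFO queue replays
take op1, op2, op3, op4, op5: step 2 already fails, because op2 dequeue() → empty cannot occur there
take op2, op1, op3, op4, op5: step 5 already fails, because op5 dequeue() → empty cannot occur there

not linearizable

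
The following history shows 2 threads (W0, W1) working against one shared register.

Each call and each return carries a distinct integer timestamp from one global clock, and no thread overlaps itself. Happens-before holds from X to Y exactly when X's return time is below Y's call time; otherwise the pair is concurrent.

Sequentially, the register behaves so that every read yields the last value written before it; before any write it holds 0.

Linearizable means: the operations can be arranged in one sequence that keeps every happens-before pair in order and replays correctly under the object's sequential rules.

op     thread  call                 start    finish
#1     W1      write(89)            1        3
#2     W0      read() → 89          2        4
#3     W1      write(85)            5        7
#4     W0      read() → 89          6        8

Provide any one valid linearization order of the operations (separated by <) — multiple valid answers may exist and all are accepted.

#1 < #2 < #4 < #3

after step 1 (#1 write(89)): value 89
after step 2 (#2 read() → 89): value 89
after step 3 (#4 read() → 89): value 89
after step 4 (#3 write(85)): value 85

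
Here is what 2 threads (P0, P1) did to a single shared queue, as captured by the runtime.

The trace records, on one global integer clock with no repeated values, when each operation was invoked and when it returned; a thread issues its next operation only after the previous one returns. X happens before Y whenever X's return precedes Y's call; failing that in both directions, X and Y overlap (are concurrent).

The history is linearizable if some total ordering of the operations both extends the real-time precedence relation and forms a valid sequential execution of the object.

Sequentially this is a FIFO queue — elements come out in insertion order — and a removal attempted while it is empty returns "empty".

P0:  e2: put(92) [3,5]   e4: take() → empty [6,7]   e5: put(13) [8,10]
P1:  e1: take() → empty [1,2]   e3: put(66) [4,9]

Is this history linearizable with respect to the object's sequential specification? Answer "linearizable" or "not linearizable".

not linearizable

the violation lands at event 7, e4's response at time 7: events 1..6 linearize, events 1..7 do not
the sole real-time-consistent order of 3 completed operations fails the queue replay
completion choices over the 1 pending operation (e3) were checked; none helps
take e1, e2, e4 (pending dropped): step 3 already fails, because e4 take() → empty cannot occur there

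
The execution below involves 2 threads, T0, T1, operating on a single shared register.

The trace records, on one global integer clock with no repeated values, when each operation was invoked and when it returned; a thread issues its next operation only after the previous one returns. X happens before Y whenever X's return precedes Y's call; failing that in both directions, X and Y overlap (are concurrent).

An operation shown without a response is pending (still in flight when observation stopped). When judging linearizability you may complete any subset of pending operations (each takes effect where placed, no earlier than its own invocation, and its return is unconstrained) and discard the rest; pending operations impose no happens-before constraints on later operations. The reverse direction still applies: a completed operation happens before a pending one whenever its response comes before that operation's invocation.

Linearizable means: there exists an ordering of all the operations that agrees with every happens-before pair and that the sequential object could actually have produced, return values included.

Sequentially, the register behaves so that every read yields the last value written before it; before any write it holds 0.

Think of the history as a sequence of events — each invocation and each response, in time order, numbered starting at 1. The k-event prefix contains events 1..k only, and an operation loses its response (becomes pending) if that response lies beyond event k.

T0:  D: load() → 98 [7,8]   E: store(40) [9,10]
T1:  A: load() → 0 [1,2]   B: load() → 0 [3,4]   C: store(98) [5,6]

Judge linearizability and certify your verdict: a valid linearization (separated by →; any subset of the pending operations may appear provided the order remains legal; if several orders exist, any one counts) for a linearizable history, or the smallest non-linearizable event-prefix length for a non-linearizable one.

linearizable — witness: A → B → C → D → E

step 1: A load() → 0 — value 0
step 2: B load() → 0 — value 0
step 3: C store(98) — value 98
step 4: D load() → 98 — value 98
step 5: E store(40) — value 40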